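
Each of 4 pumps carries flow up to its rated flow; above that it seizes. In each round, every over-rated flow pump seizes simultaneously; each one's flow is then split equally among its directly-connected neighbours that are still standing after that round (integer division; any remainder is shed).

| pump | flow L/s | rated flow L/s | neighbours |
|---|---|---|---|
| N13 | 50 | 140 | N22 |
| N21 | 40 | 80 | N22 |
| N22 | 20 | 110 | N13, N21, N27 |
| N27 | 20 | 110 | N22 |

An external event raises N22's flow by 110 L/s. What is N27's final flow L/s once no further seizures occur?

63

Round 1 — N22 at 130 > 110. N22 seizes.
  N22 sheds 130 L/s to N13, N21, N27: 43 each (1 lost).
    N13: 50+43 = 93 ≤ 140
    N21: 40+43 = 83 > 80
    N27: 20+43 = 63 ≤ 110
Round 2 — N21 seizes.
  N21 sheds 83 L/s: no online neighbours, lost.
No further seizures.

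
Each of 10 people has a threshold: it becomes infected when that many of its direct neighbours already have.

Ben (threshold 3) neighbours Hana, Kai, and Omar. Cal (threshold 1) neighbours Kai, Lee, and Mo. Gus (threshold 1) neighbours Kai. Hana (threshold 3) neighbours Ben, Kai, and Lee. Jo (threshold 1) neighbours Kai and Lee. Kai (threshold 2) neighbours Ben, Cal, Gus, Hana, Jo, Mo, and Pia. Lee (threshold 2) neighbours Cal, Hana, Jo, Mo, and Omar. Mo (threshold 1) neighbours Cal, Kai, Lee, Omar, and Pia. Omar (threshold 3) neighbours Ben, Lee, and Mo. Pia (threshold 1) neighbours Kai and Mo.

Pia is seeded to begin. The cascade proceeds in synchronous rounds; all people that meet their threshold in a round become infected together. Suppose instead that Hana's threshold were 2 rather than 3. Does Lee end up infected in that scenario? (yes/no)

yes

With Hana's threshold at 2:
Round 1 — Pia becomes infected (initial).
Round 2 — checking thresholds:
  Kai: 1 of 7 neighbours < 2, below threshold.
  Mo: 1 of 5 neighbours ≥ 1, becomes infected.
Round 3 — checking thresholds:
  Cal: 1 of 3 neighbours ≥ 1, becomes infected.
  Kai: 2 of 7 neighbours ≥ 2, becomes infected.
  Lee: 1 of 5 neighbours < 2, below threshold.
  Omar: 1 of 3 neighbours < 3, below threshold.
Round 4 — checking thresholds:
  Ben: 1 of 3 neighbours < 3, below threshold.
  Gus: 1 of 1 neighbours ≥ 1, becomes infected.
  Hana: 1 of 3 neighbours < 2, below threshold.
  Jo: 1 of 2 neighbours ≥ 1, becomes infected.
  Lee: 2 of 5 neighbours ≥ 2, becomes infected.
  Omar: 1 of 3 neighbours < 3, below threshold.
Round 5 — checking thresholds:
  Ben: 1 of 3 neighbours < 3, below threshold.
  Hana: 2 of 3 neighbours ≥ 2, becomes infected.
  Omar: 2 of 3 neighbours < 3, below threshold.
Round 6 — no new infections; cascade stops.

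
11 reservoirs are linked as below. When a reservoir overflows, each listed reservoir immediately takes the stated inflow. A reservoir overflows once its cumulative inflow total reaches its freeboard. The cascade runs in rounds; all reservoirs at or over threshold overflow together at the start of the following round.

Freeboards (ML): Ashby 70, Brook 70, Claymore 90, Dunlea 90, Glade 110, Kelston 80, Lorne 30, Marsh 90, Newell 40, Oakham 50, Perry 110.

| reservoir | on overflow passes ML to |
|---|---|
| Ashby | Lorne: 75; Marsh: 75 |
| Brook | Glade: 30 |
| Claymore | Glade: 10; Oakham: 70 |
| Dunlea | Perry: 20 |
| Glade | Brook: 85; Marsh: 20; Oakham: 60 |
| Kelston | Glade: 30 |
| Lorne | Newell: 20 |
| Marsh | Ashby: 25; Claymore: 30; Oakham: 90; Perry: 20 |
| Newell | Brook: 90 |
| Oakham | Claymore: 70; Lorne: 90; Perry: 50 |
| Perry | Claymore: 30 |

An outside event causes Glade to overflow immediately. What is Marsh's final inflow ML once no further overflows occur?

20

Round 1 — Glade overflows (initial).
  Brook: +85 → 85 ≥ 70
  Marsh: +20 → 20 < 90
  Oakham: +60 → 60 ≥ 50
Round 2 — Brook, Oakham overflow.
  Claymore: +70 → 70 < 90
  Lorne: +90 → 90 ≥ 30
  Perry: +50 → 50 < 110
Round 3 — Lorne overflows.
  Newell: +20 → 20 < 40
No further overflows.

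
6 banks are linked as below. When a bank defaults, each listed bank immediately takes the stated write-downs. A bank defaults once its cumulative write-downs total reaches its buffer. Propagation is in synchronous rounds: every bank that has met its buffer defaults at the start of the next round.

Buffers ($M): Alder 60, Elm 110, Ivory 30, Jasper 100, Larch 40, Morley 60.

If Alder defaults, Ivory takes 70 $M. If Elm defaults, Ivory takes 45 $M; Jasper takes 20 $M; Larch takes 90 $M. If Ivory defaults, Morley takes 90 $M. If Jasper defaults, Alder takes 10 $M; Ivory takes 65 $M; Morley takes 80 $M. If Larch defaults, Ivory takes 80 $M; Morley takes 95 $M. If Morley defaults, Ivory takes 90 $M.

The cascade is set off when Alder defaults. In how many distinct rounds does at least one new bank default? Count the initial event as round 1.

3

Round 1 — Alder defaults (initial).
  Ivory: +70 → 70 ≥ 30
Round 2 — Ivory defaults.
  Morley: +90 → 90 ≥ 60
Round 3 — Morley defaults.
No further defaults.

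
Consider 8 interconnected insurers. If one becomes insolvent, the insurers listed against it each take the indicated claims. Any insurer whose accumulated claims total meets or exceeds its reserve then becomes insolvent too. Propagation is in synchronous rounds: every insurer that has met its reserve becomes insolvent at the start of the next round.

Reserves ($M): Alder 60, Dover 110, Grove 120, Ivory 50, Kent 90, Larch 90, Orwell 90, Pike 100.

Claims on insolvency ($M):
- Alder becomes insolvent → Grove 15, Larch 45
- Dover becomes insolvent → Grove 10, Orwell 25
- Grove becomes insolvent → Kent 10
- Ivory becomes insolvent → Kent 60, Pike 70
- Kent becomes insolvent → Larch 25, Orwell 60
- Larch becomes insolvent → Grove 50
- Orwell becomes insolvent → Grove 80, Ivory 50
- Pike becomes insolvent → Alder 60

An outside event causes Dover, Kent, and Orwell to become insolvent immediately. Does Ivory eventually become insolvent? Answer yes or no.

yes

Round 1 — Dover, Kent, Orwell become insolvent (initial).
  Grove: +10+80 → 90 < 120
  Ivory: +50 → 50 ≥ 50
  Larch: +25 → 25 < 90
Round 2 — Ivory becomes insolvent.
  Pike: +70 → 70 < 100
No further insolvencies.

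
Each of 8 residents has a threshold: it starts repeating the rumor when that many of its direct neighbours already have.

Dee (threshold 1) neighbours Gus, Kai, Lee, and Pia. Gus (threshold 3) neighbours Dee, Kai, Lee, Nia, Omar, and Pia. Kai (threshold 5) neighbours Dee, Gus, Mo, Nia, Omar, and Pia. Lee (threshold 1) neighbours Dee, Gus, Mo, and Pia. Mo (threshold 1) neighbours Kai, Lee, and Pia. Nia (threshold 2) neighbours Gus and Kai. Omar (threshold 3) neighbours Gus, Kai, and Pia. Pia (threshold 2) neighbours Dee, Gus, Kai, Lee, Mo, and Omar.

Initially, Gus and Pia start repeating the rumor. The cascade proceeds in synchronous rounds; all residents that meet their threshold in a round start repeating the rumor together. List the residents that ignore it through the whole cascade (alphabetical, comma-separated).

Kai, Nia, Omar

Round 1 — Gus, Pia start repeating the rumor (initial).
Round 2 — checking thresholds:
  Dee: 2 of 4 neighbours ≥ 1, starts repeating the rumor.
  Kai: 2 of 6 neighbours < 5, below threshold.
  Lee: 2 of 4 neighbours ≥ 1, starts repeating the rumor.
  Mo: 1 of 3 neighbours ≥ 1, starts repeating the rumor.
  Nia: 1 of 2 neighbours < 2, below threshold.
  Omar: 2 of 3 neighbours < 3, below threshold.
Round 3 — no new spreads; cascade stops.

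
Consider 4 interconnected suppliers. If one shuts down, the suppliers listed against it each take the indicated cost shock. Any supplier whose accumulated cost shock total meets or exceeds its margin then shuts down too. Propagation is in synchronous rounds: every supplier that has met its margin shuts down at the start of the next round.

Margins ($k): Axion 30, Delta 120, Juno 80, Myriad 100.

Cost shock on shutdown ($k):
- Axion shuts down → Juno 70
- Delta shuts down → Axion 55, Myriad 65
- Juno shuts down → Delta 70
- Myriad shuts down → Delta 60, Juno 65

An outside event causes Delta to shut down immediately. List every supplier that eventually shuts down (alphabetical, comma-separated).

Axion, Delta

Round 1 — Delta shuts down (initial).
  Axion: +55 → 55 ≥ 30
  Myriad: +65 → 65 < 100
Round 2 — Axion shuts down.
  Juno: +70 → 70 < 80
No further shutdowns.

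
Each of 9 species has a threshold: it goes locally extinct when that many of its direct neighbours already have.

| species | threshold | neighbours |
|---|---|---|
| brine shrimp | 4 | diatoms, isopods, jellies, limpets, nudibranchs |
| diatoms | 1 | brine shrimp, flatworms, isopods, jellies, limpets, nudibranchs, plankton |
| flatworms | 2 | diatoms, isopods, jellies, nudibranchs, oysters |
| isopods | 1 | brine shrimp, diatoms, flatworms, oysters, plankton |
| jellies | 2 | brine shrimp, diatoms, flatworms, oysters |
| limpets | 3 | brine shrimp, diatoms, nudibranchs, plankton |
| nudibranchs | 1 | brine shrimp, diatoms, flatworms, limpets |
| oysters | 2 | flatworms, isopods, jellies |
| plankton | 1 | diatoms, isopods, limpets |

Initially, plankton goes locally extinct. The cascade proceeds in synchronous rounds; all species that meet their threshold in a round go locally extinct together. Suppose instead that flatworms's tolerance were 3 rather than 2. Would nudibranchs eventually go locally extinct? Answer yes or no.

yes

With flatworms's tolerance at 3:
Round 1 — plankton goes locally extinct (initial).
Round 2 — checking thresholds:
  diatoms: 1 of 7 neighbours ≥ 1, goes locally extinct.
  isopods: 1 of 5 neighbours ≥ 1, goes locally extinct.
  limpets: 1 of 4 neighbours < 3, holds.
Round 3 — checking thresholds:
  brine shrimp: 2 of 5 neighbours < 4, holds.
  flatworms: 2 of 5 neighbours < 3, holds.
  jellies: 1 of 4 neighbours < 2, holds.
  limpets: 2 of 4 neighbours < 3, holds.
  nudibranchs: 1 of 4 neighbours ≥ 1, goes locally extinct.
  oysters: 1 of 3 neighbours < 2, holds.
Round 4 — checking thresholds:
  brine shrimp: 3 of 5 neighbours < 4, holds.
  flatworms: 3 of 5 neighbours ≥ 3, goes locally extinct.
  jellies: 1 of 4 neighbours < 2, holds.
  limpets: 3 of 4 neighbours ≥ 3, goes locally extinct.
  oysters: 1 of 3 neighbours < 2, holds.
Round 5 — checking thresholds:
  brine shrimp: 4 of 5 neighbours ≥ 4, goes locally extinct.
  jellies: 2 of 4 neighbours ≥ 2, goes locally extinct.
  oysters: 2 of 3 neighbours ≥ 2, goes locally extinct.
Round 6 — no new extinctions; cascade stops.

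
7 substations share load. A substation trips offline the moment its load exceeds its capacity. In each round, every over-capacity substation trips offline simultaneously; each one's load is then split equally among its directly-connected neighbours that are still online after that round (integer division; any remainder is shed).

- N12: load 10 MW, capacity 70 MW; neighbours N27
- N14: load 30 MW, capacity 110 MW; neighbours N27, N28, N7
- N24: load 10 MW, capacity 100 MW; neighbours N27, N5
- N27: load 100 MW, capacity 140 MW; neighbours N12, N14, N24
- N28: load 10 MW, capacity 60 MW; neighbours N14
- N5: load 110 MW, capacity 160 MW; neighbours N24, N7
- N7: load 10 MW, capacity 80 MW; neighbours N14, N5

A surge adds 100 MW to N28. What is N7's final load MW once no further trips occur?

Round 1 — N28 at 110 > 60. N28 trips offline.
  N28 sheds 110 MW to N14: 110 each.
    N14: 30+110 = 140 > 110
Round 2 — N14 trips offline.
  N14 sheds 140 MW to N27, N7: 70 each.
    N27: 100+70 = 170 > 140
    N7: 10+70 = 80 ≤ 80
Round 3 — N27 trips offline.
  N27 sheds 170 MW to N12, N24: 85 each.
    N12: 10+85 = 95 > 70
    N24: 10+85 = 95 ≤ 100
Round 4 — N12 trips offline.
  N12 sheds 95 MW: no online neighbours, lost.
No further trips.

80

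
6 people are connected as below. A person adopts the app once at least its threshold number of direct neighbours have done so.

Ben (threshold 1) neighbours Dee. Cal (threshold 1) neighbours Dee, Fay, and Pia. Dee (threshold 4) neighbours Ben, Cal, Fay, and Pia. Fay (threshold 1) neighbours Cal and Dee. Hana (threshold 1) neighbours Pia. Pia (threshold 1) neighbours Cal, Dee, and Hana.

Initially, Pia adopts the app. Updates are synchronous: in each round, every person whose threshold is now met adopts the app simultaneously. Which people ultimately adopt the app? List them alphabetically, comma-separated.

Round 1 — Pia adopts the app (initial).
Round 2 — checking thresholds:
  Cal: 1 of 3 neighbours ≥ 1, adopts the app.
  Dee: 1 of 4 neighbours < 4, below threshold.
  Hana: 1 of 1 neighbours ≥ 1, adopts the app.
Round 3 — checking thresholds:
  Dee: 2 of 4 neighbours < 4, below threshold.
  Fay: 1 of 2 neighbours ≥ 1, adopts the app.
Round 4 — no new adoptions; cascade stops.

Cal, Fay, Hana, Pia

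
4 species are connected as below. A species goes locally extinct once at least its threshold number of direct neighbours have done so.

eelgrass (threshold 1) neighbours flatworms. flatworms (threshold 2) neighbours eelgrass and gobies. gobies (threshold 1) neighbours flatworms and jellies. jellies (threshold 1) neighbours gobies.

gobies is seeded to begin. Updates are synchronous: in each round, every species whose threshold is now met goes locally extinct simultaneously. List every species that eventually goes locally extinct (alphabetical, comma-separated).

gobies, jellies

Round 1 — gobies goes locally extinct (initial).
Round 2 — checking thresholds:
  flatworms: 1 of 2 neighbours < 2, below threshold.
  jellies: 1 of 1 neighbours ≥ 1, goes locally extinct.
Round 3 — no new extinctions; cascade stops.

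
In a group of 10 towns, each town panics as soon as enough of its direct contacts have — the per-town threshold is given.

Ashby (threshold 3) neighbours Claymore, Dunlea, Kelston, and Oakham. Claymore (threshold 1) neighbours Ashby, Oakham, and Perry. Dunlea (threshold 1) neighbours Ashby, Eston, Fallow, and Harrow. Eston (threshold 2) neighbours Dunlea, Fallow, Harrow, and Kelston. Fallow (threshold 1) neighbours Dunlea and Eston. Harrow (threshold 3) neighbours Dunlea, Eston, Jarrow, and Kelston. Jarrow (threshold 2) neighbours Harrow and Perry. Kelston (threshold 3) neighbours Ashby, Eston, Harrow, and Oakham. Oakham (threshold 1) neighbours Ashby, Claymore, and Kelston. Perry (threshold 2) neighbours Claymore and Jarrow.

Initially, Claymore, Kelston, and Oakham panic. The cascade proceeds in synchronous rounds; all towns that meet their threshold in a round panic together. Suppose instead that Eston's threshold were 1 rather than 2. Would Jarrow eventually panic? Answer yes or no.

no

With Eston's threshold at 1:
Round 1 — Claymore, Kelston, Oakham panic (initial).
Round 2 — checking thresholds:
  Ashby: 3 of 4 neighbours ≥ 3, panics.
  Eston: 1 of 4 neighbours ≥ 1, panics.
  Harrow: 1 of 4 neighbours < 3, not yet.
  Perry: 1 of 2 neighbours < 2, not yet.
Round 3 — checking thresholds:
  Dunlea: 2 of 4 neighbours ≥ 1, panics.
  Fallow: 1 of 2 neighbours ≥ 1, panics.
  Harrow: 2 of 4 neighbours < 3, not yet.
  Perry: 1 of 2 neighbours < 2, not yet.
Round 4 — checking thresholds:
  Harrow: 3 of 4 neighbours ≥ 3, panics.
  Perry: 1 of 2 neighbours < 2, not yet.
Round 5 — no new panics; cascade stops.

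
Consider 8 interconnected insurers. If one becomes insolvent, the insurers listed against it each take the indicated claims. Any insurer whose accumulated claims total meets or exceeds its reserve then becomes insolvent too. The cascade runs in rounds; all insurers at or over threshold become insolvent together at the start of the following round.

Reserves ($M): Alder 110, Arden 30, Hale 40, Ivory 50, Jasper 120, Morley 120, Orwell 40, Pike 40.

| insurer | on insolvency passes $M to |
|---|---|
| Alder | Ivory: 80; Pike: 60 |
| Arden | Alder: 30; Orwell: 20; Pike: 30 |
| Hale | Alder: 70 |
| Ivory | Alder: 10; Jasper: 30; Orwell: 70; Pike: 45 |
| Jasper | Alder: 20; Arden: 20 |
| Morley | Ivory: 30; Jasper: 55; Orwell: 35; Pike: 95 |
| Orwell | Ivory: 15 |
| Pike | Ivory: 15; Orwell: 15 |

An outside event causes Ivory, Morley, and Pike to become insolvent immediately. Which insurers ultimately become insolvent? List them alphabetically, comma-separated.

Ivory, Morley, Orwell, Pike

Round 1 — Ivory, Morley, Pike become insolvent (initial).
  Alder: +10 → 10 < 110
  Jasper: +30+55 → 85 < 120
  Orwell: +70+35+15 → 120 ≥ 40
Round 2 — Orwell becomes insolvent.
No further insolvencies.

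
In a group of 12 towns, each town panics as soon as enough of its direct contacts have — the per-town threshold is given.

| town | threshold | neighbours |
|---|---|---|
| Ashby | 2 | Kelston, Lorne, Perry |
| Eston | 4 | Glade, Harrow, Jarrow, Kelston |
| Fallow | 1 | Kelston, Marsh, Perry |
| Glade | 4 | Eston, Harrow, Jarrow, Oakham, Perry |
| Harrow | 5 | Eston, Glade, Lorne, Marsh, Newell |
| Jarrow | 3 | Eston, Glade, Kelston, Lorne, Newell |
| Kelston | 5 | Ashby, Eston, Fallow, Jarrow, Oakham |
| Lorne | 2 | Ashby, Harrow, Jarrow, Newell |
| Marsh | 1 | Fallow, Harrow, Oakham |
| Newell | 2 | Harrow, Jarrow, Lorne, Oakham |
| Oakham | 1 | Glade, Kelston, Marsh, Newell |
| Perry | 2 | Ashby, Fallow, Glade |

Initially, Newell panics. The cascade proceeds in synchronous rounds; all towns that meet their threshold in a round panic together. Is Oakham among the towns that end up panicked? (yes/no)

yes

Round 1 — Newell panics (initial).
Round 2 — checking thresholds:
  Harrow: 1 of 5 neighbours < 5, below threshold.
  Jarrow: 1 of 5 neighbours < 3, below threshold.
  Lorne: 1 of 4 neighbours < 2, below threshold.
  Oakham: 1 of 4 neighbours ≥ 1, panics.
Round 3 — checking thresholds:
  Glade: 1 of 5 neighbours < 4, below threshold.
  Harrow: 1 of 5 neighbours < 5, below threshold.
  Jarrow: 1 of 5 neighbours < 3, below threshold.
  Kelston: 1 of 5 neighbours < 5, below threshold.
  Lorne: 1 of 4 neighbours < 2, below threshold.
  Marsh: 1 of 3 neighbours ≥ 1, panics.
Round 4 — checking thresholds:
  Fallow: 1 of 3 neighbours ≥ 1, panics.
  Glade: 1 of 5 neighbours < 4, below threshold.
  Harrow: 2 of 5 neighbours < 5, below threshold.
  Jarrow: 1 of 5 neighbours < 3, below threshold.
  Kelston: 1 of 5 neighbours < 5, below threshold.
  Lorne: 1 of 4 neighbours < 2, below threshold.
Round 5 — no new panics; cascade stops.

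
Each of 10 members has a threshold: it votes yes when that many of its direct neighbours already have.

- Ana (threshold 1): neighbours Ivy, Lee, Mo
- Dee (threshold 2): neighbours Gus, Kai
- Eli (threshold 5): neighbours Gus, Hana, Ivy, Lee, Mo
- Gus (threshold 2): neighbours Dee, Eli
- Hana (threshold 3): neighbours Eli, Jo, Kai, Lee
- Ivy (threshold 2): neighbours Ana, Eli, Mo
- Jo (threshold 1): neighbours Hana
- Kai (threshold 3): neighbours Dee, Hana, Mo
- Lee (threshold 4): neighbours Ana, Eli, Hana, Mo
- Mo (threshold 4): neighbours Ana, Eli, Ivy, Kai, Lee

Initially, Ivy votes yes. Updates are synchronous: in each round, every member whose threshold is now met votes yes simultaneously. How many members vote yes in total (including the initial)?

Round 1 — Ivy votes yes (initial).
Round 2 — checking thresholds:
  Ana: 1 of 3 neighbours ≥ 1, votes yes.
  Eli: 1 of 5 neighbours < 5, below threshold.
  Mo: 1 of 5 neighbours < 4, below threshold.
Round 3 — no new yes votes; cascade stops.

2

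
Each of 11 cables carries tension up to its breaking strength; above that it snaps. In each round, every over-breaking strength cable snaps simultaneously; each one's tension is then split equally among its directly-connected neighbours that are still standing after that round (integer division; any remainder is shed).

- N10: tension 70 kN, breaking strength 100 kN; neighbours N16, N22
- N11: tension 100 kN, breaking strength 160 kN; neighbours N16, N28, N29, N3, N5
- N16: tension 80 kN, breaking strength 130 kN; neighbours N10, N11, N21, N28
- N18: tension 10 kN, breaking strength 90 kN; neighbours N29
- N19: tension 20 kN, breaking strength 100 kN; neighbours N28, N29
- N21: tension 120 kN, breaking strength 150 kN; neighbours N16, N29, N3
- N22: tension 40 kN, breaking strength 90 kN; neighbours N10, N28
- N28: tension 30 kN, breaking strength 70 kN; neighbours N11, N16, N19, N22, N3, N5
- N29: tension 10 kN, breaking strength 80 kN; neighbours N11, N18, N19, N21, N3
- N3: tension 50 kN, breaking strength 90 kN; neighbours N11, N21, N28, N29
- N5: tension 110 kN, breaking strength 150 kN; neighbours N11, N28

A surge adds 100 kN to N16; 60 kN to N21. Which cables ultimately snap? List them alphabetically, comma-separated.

N10, N11, N16, N21, N22, N28, N29, N3, N5

Round 1 — N16 at 180 > 130; N21 at 180 > 150. N16, N21 snap.
  N16 sheds 180 kN to N10, N11, N28: 60 each.
    N10: 70+60 = 130 > 100
    N11: 100+60 = 160 ≤ 160
    N28: 30+60 = 90 > 70
  N21 sheds 180 kN to N29, N3: 90 each.
    N29: 10+90 = 100 > 80
    N3: 50+90 = 140 > 90
Round 2 — N10, N28, N29, N3 snap.
  N10 sheds 130 kN to N22: 130 each.
    N22: 40+130 = 170 > 90
  N28 sheds 90 kN to N11, N19, N22, N5: 22 each (2 lost).
    N11: 160+22 = 182 > 160
    N19: 20+22 = 42 ≤ 100
    N22: 170+22 = 192 > 90
    N5: 110+22 = 132 ≤ 150
  N29 sheds 100 kN to N11, N18, N19: 33 each (1 lost).
    N11: 182+33 = 215 > 160
    N18: 10+33 = 43 ≤ 90
    N19: 42+33 = 75 ≤ 100
  N3 sheds 140 kN to N11: 140 each.
    N11: 215+140 = 355 > 160
Round 3 — N11, N22 snap.
  N11 sheds 355 kN to N5: 355 each.
    N5: 132+355 = 487 > 150
  N22 sheds 192 kN: no online neighbours, lost.
Round 4 — N5 snaps.
  N5 sheds 487 kN: no online neighbours, lost.
No further breaks.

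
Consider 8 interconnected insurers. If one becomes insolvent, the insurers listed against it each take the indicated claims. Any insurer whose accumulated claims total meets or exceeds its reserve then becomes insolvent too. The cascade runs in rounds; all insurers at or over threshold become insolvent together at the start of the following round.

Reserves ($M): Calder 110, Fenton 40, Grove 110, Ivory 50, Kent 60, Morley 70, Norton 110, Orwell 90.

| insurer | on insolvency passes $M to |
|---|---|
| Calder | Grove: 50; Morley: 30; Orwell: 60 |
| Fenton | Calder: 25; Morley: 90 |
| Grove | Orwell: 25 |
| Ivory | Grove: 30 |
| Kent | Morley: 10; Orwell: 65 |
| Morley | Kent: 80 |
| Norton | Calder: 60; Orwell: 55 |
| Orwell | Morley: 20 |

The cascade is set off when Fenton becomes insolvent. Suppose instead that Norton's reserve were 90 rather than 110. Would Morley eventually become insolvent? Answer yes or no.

With Norton's reserve at 90:
Round 1 — Fenton becomes insolvent (initial).
  Calder: +25 → 25 < 110
  Morley: +90 → 90 ≥ 70
Round 2 — Morley becomes insolvent.
  Kent: +80 → 80 ≥ 60
Round 3 — Kent becomes insolvent.
  Orwell: +65 → 65 < 90
No further insolvencies.

yes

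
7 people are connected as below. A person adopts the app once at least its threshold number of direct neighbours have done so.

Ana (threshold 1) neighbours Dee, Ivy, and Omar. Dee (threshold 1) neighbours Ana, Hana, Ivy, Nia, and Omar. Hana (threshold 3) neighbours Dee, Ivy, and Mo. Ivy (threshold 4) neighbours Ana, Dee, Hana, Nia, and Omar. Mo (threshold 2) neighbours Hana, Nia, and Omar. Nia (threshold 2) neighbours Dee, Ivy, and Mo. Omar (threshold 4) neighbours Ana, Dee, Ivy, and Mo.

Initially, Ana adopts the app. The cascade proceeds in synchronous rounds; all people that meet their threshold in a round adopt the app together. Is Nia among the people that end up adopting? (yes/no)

Round 1 — Ana adopts the app (initial).
Round 2 — checking thresholds:
  Dee: 1 of 5 neighbours ≥ 1, adopts the app.
  Ivy: 1 of 5 neighbours < 4, not yet.
  Omar: 1 of 4 neighbours < 4, not yet.
Round 3 — no new adoptions; cascade stops.

no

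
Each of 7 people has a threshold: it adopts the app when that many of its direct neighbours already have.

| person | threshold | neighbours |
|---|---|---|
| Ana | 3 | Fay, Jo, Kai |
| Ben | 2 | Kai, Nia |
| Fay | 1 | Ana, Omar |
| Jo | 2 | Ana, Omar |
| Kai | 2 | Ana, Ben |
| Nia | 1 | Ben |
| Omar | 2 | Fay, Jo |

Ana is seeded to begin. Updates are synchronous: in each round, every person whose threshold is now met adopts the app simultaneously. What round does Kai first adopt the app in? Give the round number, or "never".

never

Round 1 — Ana adopts the app (initial).
Round 2 — checking thresholds:
  Fay: 1 of 2 neighbours ≥ 1, adopts the app.
  Jo: 1 of 2 neighbours < 2, below threshold.
  Kai: 1 of 2 neighbours < 2, below threshold.
Round 3 — no new adoptions; cascade stops.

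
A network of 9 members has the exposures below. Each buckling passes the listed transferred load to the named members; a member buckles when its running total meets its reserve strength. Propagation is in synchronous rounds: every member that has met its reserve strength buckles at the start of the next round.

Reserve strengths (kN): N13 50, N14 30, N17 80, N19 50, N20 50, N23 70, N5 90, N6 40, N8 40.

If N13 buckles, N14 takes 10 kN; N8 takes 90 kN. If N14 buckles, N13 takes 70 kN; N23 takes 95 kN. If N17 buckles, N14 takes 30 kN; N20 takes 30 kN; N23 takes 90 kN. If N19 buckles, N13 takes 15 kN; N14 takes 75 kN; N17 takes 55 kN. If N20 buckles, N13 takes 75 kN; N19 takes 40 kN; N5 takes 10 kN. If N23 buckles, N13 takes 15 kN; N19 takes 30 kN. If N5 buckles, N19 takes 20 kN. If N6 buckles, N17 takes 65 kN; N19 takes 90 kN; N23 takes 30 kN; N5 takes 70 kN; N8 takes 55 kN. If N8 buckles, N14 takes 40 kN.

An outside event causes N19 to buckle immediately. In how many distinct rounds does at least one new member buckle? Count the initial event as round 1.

Round 1 — N19 buckles (initial).
  N13: +15 → 15 < 50
  N14: +75 → 75 ≥ 30
  N17: +55 → 55 < 80
Round 2 — N14 buckles.
  N13: +70 → 85 ≥ 50
  N23: +95 → 95 ≥ 70
Round 3 — N13, N23 buckle.
  N8: +90 → 90 ≥ 40
Round 4 — N8 buckles.
No further bucklings.

4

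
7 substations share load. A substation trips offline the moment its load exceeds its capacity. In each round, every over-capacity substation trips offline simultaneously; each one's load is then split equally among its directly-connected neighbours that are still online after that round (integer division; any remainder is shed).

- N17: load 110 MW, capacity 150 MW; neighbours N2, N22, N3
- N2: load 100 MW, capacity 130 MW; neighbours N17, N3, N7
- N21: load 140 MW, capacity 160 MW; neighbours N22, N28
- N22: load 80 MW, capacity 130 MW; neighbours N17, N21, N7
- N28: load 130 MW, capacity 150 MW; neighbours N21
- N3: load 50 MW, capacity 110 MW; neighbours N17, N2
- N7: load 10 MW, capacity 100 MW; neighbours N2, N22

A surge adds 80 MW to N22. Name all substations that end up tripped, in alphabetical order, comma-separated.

Round 1 — N22 at 160 > 130. N22 trips offline.
  N22 sheds 160 MW to N17, N21, N7: 53 each (1 lost).
    N17: 110+53 = 163 > 150
    N21: 140+53 = 193 > 160
    N7: 10+53 = 63 ≤ 100
Round 2 — N17, N21 trip offline.
  N17 sheds 163 MW to N2, N3: 81 each (1 lost).
    N2: 100+81 = 181 > 130
    N3: 50+81 = 131 > 110
  N21 sheds 193 MW to N28: 193 each.
    N28: 130+193 = 323 > 150
Round 3 — N2, N28, N3 trip offline.
  N2 sheds 181 MW to N7: 181 each.
    N7: 63+181 = 244 > 100
  N28 sheds 323 MW: no online neighbours, lost.
  N3 sheds 131 MW: no online neighbours, lost.
Round 4 — N7 trips offline.
  N7 sheds 244 MW: no online neighbours, lost.
No further trips.

N17, N2, N21, N22, N28, N3, N7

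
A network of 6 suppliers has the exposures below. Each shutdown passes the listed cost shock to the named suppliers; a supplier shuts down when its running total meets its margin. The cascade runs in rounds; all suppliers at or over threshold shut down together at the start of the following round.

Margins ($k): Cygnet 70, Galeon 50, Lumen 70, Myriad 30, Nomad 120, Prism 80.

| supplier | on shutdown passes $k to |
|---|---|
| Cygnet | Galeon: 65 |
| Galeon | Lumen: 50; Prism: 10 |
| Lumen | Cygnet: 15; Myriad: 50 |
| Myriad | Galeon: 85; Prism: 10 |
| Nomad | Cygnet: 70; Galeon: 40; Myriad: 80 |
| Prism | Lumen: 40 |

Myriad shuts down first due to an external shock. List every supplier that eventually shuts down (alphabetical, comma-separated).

Round 1 — Myriad shuts down (initial).
  Galeon: +85 → 85 ≥ 50
  Prism: +10 → 10 < 80
Round 2 — Galeon shuts down.
  Lumen: +50 → 50 < 70
  Prism: +10 → 20 < 80
No further shutdowns.

Galeon, Myriad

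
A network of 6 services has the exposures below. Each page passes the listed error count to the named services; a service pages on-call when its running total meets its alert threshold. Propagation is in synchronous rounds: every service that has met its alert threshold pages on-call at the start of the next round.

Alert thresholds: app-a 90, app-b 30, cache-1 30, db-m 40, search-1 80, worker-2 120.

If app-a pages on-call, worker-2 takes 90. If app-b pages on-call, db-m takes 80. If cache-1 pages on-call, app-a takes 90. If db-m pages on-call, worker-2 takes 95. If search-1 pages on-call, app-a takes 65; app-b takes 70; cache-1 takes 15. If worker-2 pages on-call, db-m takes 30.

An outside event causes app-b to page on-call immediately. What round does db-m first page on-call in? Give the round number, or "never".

2

Round 1 — app-b pages on-call (initial).
  db-m: +80 → 80 ≥ 40
Round 2 — db-m pages on-call.
  worker-2: +95 → 95 < 120
No further pages.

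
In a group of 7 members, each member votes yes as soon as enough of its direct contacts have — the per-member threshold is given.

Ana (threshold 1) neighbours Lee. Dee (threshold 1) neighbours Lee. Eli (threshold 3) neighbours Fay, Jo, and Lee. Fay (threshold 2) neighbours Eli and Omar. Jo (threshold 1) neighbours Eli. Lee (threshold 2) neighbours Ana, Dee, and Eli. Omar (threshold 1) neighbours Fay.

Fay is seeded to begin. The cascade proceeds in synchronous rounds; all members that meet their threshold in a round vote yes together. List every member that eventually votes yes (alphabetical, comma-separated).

Fay, Omar

Round 1 — Fay votes yes (initial).
Round 2 — checking thresholds:
  Eli: 1 of 3 neighbours < 3, not yet.
  Omar: 1 of 1 neighbours ≥ 1, votes yes.
Round 3 — no new yes votes; cascade stops.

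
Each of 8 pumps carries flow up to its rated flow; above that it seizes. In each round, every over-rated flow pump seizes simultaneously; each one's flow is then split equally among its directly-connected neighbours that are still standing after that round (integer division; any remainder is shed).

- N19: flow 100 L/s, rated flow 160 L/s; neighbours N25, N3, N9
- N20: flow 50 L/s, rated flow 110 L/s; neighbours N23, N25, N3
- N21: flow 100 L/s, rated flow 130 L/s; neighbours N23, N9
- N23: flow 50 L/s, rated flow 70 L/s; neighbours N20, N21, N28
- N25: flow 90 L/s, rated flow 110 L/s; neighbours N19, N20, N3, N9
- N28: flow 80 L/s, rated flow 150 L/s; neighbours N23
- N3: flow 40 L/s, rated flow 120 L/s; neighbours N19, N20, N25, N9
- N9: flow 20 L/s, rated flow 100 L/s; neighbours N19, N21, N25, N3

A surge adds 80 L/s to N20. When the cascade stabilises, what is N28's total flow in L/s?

126

Round 1 — N20 at 130 > 110. N20 seizes.
  N20 sheds 130 L/s to N23, N25, N3: 43 each (1 lost).
    N23: 50+43 = 93 > 70
    N25: 90+43 = 133 > 110
    N3: 40+43 = 83 ≤ 120
Round 2 — N23, N25 seize.
  N23 sheds 93 L/s to N21, N28: 46 each (1 lost).
    N21: 100+46 = 146 > 130
    N28: 80+46 = 126 ≤ 150
  N25 sheds 133 L/s to N19, N3, N9: 44 each (1 lost).
    N19: 100+44 = 144 ≤ 160
    N3: 83+44 = 127 > 120
    N9: 20+44 = 64 ≤ 100
Round 3 — N21, N3 seize.
  N21 sheds 146 L/s to N9: 146 each.
    N9: 64+146 = 210 > 100
  N3 sheds 127 L/s to N19, N9: 63 each (1 lost).
    N19: 144+63 = 207 > 160
    N9: 210+63 = 273 > 100
Round 4 — N19, N9 seize.
  N19 sheds 207 L/s: no online neighbours, lost.
  N9 sheds 273 L/s: no online neighbours, lost.
No further seizures.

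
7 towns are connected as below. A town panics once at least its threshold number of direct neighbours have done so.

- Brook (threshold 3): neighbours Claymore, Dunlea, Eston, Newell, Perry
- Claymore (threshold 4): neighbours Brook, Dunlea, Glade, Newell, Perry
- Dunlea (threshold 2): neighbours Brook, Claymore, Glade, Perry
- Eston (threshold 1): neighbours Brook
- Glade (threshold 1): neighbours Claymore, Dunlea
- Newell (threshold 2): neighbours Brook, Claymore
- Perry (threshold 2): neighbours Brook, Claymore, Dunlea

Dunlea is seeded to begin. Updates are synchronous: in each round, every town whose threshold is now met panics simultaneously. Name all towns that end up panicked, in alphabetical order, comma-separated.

Dunlea, Glade

Round 1 — Dunlea panics (initial).
Round 2 — checking thresholds:
  Brook: 1 of 5 neighbours < 3, not yet.
  Claymore: 1 of 5 neighbours < 4, not yet.
  Glade: 1 of 2 neighbours ≥ 1, panics.
  Perry: 1 of 3 neighbours < 2, not yet.
Round 3 — no new panics; cascade stops.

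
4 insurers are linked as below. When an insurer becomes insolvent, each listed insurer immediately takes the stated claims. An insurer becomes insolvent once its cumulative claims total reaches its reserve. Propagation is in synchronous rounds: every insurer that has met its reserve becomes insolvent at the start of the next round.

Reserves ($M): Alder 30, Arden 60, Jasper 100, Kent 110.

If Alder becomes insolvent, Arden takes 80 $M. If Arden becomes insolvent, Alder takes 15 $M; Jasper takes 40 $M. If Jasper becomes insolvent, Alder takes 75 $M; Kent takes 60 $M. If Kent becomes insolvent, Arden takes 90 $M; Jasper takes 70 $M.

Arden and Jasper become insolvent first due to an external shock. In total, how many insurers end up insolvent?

3

Round 1 — Arden, Jasper become insolvent (initial).
  Alder: +15+75 → 90 ≥ 30
  Kent: +60 → 60 < 110
Round 2 — Alder becomes insolvent.
No further insolvencies.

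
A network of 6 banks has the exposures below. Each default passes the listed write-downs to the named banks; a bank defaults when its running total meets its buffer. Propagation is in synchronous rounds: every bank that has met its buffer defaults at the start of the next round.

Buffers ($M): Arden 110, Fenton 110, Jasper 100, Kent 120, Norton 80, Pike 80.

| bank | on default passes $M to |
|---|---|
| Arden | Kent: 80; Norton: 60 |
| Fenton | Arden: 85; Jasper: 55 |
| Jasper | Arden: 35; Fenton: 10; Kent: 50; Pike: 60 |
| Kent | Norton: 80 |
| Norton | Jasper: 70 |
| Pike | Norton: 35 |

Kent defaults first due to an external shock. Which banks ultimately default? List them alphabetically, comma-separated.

Kent, Norton

Round 1 — Kent defaults (initial).
  Norton: +80 → 80 ≥ 80
Round 2 — Norton defaults.
  Jasper: +70 → 70 < 100
No further defaults.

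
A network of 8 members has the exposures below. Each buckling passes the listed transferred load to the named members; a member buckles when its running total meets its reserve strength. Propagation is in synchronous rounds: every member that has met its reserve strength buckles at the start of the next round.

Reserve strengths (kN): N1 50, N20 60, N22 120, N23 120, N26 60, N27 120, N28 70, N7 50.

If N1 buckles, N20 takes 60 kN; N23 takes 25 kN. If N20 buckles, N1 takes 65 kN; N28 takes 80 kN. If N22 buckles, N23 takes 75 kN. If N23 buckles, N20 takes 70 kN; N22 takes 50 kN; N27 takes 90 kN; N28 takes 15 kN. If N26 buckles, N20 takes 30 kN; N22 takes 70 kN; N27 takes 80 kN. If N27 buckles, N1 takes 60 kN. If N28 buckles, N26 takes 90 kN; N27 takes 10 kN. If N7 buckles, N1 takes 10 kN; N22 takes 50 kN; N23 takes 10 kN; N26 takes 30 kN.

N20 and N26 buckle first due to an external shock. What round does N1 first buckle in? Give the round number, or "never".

2

Round 1 — N20, N26 buckle (initial).
  N1: +65 → 65 ≥ 50
  N22: +70 → 70 < 120
  N27: +80 → 80 < 120
  N28: +80 → 80 ≥ 70
Round 2 — N1, N28 buckle.
  N23: +25 → 25 < 120
  N27: +10 → 90 < 120
No further bucklings.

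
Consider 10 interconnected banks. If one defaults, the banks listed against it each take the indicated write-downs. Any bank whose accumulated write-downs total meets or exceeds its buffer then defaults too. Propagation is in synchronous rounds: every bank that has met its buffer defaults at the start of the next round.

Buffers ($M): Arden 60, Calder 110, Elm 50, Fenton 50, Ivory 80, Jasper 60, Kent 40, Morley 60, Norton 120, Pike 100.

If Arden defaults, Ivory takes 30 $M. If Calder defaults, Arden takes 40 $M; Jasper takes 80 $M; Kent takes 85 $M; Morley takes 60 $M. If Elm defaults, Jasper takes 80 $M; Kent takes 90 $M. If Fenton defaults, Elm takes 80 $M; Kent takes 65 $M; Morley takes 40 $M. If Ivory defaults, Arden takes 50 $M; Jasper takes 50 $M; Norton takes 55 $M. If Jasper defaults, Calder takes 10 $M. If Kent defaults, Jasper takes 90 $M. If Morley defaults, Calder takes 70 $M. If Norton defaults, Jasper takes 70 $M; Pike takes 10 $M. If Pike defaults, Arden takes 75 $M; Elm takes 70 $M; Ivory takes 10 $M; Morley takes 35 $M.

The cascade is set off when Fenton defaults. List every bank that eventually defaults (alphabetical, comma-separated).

Elm, Fenton, Jasper, Kent

Round 1 — Fenton defaults (initial).
  Elm: +80 → 80 ≥ 50
  Kent: +65 → 65 ≥ 40
  Morley: +40 → 40 < 60
Round 2 — Elm, Kent default.
  Jasper: +80+90 → 170 ≥ 60
Round 3 — Jasper defaults.
  Calder: +10 → 10 < 110
No further defaults.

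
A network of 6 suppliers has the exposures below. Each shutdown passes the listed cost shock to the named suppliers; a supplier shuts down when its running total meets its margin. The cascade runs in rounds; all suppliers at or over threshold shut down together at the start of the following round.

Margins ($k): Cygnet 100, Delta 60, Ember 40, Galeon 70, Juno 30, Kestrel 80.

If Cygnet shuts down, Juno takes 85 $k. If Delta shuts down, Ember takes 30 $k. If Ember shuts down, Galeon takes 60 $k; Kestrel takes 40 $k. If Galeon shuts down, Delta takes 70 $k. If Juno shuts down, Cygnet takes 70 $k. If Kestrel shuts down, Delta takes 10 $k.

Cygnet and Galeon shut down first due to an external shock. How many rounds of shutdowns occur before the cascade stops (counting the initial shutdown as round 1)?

Round 1 — Cygnet, Galeon shut down (initial).
  Delta: +70 → 70 ≥ 60
  Juno: +85 → 85 ≥ 30
Round 2 — Delta, Juno shut down.
  Ember: +30 → 30 < 40
No further shutdowns.

2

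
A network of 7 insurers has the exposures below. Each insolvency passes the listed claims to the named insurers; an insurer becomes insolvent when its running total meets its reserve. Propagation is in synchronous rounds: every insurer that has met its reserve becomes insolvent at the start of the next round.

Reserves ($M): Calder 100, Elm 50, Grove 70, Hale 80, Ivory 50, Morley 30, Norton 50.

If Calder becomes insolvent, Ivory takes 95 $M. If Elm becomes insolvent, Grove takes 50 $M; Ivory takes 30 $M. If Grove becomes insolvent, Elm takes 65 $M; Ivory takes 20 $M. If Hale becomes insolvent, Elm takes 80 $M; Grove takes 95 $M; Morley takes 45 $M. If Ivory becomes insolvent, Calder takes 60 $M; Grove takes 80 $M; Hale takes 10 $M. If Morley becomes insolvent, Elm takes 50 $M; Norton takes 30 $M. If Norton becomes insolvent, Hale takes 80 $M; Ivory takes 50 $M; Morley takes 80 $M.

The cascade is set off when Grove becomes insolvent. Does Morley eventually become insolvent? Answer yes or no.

Round 1 — Grove becomes insolvent (initial).
  Elm: +65 → 65 ≥ 50
  Ivory: +20 → 20 < 50
Round 2 — Elm becomes insolvent.
  Ivory: +30 → 50 ≥ 50
Round 3 — Ivory becomes insolvent.
  Calder: +60 → 60 < 100
  Hale: +10 → 10 < 80
No further insolvencies.

no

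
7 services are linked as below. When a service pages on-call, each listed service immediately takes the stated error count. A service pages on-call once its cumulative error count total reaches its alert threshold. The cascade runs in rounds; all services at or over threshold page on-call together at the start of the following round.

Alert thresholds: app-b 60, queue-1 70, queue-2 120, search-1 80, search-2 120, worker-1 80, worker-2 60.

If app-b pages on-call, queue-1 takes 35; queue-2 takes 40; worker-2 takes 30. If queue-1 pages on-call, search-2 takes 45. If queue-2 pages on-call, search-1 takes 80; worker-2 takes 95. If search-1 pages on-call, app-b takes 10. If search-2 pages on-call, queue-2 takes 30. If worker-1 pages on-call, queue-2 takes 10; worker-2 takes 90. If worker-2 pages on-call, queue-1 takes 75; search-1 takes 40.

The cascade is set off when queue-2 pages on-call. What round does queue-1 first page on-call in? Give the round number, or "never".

Round 1 — queue-2 pages on-call (initial).
  search-1: +80 → 80 ≥ 80
  worker-2: +95 → 95 ≥ 60
Round 2 — search-1, worker-2 page on-call.
  app-b: +10 → 10 < 60
  queue-1: +75 → 75 ≥ 70
Round 3 — queue-1 pages on-call.
  search-2: +45 → 45 < 120
No further pages.

3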